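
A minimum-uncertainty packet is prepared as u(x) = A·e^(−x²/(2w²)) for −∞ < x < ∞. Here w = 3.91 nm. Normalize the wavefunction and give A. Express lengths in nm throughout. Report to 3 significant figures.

Require ∫ |u|² dx = 1 over the whole domain.
With ∫_{−∞}^{∞} x^(2m) e^(−αx²) dx = (2m−1)!!·√π / (2^m α^(m+1/2)), with u = A·e^(−x²/(2w²)), the integral evaluates to A²·[√(π)·w].
Hence A² = 1/[√(π)·w].
Plugging in w = 3.91 yields A = 0.3799.

A ≈ 0.380 nm^(-1/2)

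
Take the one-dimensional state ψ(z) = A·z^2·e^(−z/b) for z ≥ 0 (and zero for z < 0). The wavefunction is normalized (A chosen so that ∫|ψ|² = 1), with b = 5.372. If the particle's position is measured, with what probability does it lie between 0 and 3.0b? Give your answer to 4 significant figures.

P = ∫_{0}^{3.0b} |ψ(z)|² dz.
Since A² = 1/(3·b^5/4), this is the region integral divided by the full normalization integral.
Let u = z/b; then A² and the length scale cancel, so P = ∫_{0}^{3.0} u^4·e^(-2·u) du ÷ ∫_{0}^{∞} u^4·e^(-2·u) du.
With ∫ u^4·e^(-2·u) du = -(u^4/2 + u^3 + 3·u^2/2 + 3·u/2 + 3/4)·e^(-2·u) + C, the region integral is 3/4 - 345·e^(-6)/4 and the full one is 3/4.
Taking the ratio, P = 0.71494.

P ≈ 0.7149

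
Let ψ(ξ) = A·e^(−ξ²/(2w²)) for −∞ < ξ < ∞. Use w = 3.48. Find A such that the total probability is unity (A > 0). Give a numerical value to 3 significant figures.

A ≈ 0.403

We need A² ∫|f|² dξ = 1, taking the integral from −∞ to ∞.
Differentiating ∫e^(−αξ²) dξ = √(π/α) under α to get the higher moments, with ψ = A·e^(−ξ²/(2w²)), the integral evaluates to A²·[√(π)·w].
Hence A² = 1/[√(π)·w].
Plugging in w = 3.48 yields A = 0.4026.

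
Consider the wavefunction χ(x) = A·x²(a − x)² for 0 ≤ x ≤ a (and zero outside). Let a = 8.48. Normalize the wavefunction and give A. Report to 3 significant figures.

A ≈ 0.00167

The normalization condition is ∫|χ|² dx = 1 from 0 to a.
Expanding the polynomial and integrating term by term, the integral (without the A² prefactor) comes out to a^9/630.
Plugging in a = 8.48 yields A = 0.001667.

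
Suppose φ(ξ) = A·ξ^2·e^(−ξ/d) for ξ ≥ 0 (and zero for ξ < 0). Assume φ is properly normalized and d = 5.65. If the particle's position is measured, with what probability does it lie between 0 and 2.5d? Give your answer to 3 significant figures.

P ≈ 0.560

The probability is P = ∫ |φ|² dξ over [0, 2.5d].
Since A² = 1/(3·d^5/4), this is the region integral divided by the full normalization integral.
Substituting u = ξ/d, A² and the length scale cancel in the ratio: P = ∫_{0}^{2.5} u^4·e^(-2·u) du / ∫_{0}^{∞} u^4·e^(-2·u) du.
An antiderivative of u^4·e^(-2·u) is -(u^4/2 + u^3 + 3·u^2/2 + 3·u/2 + 3/4)·e^(-2·u); evaluating from 0 to 2.5 gives 3/4 - 1569·e^(-5)/32, while the full integral is 3/4.
Taking the ratio, P = 0.5595.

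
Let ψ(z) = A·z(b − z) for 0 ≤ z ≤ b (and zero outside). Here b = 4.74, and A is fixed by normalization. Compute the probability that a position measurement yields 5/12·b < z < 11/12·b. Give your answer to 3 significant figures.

P = ∫_{5/12·b}^{11/12·b} |ψ(z)|² dz.
With A² fixed by ∫|ψ|² = 1, i.e. A² = (b^5/30)^(−1), substitute and integrate.
Let u = z/b; then A² and the length scale cancel, so P = ∫_{5/12}^{11/12} u^2·(1 - u)^2 du ÷ ∫_{0}^{1} u^2·(1 - u)^2 du.
Using ∫ u^2·(1 - u)^2 du = u^3·(6·u^2 - 15·u + 10)/30, the numerator is ≈ 0.021610 and the denominator is 1/30.
The result is P = 4481/6912.

P ≈ 0.648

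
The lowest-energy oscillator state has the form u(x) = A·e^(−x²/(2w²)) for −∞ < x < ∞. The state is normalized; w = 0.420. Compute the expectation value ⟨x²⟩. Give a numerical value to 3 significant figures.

⟨x^2⟩ ≈ 0.0882

⟨x²⟩ = ∫ x^2 |u|² dx over the full domain.
The ratio of the moment integral to the normalization integral gives ⟨x²⟩ = w^2/2.
With w = 0.420, ⟨x^2⟩ = 0.08820.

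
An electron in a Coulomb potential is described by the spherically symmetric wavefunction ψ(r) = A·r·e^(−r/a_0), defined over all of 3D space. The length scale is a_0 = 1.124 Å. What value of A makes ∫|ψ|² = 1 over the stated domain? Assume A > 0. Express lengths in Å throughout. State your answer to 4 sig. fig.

The normalization condition is ∫|ψ|² 4πr² dr = 1 from 0 to ∞.
Recall ∫₀^∞ r^m e^(−r/β) dr = m!·β^(m+1), carrying out the integral gives A² · 3·π·a_0^5.
With a_0 = 1.124: A² = 0.059142 and A = 0.24319.

A ≈ 0.2432 Å^(-5/2)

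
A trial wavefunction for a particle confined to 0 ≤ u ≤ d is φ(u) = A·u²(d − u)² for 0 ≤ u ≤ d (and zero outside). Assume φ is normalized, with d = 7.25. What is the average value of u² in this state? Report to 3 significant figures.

⟨u^2⟩ ≈ 14.3

By definition ⟨u²⟩ = ∫ u^2 |φ(u)|² du.
Expanding the polynomial and integrating term by term, the ratio of the moment integral to the normalization integral gives ⟨u²⟩ = 3·d^2/11.
With d = 7.25, ⟨u^2⟩ = 14.34.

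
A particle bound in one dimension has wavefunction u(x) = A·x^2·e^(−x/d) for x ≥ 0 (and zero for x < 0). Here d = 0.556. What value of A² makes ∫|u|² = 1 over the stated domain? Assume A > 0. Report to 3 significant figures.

Require ∫ |u|² dx = 1 over the whole domain.
Using ∫₀^∞ xⁿ e^(−αx) dx = n!/αⁿ⁺¹, the integral (without the A² prefactor) comes out to 3·d^5/4.
With d = 0.556: A² = 25.09 and A = 5.009.

A^2 ≈ 25.1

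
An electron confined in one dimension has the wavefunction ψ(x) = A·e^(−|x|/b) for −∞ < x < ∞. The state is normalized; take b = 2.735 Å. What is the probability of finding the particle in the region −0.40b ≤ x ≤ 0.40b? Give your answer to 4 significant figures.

P = ∫_{−0.40b}^{0.40b} |ψ(x)|² dx.
The normalization integral ∫|ψ|²dx over the whole domain equals b·A², and A² cancels in the ratio.
By symmetry take twice the x ≥ 0 contribution in numerator and denominator; the 2's cancel. In terms of u = x/b (A² and the length scale cancel between numerator and denominator), P = [∫_{0}^{0.40} e^(-2·u) du] / [∫_{0}^{∞} e^(-2·u) du].
With ∫ e^(-2·u) du = -e^(-2·u)/2 + C, the region integral is 1/2 - e^(-4/5)/2 and the full one is 1/2.
The result is P = 0.55067.

P ≈ 0.5507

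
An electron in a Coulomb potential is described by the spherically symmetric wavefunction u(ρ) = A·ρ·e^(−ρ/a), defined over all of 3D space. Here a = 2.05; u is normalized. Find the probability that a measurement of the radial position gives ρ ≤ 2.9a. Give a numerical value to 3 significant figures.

P ≈ 0.687

With dV = 4πρ²dρ, the probability is ∫|u|² dV over ρ ≤ 2.9a.
The full normalization integral is A²·[3·π·a^5] = 1, fixing A².
Substituting t = ρ/a, A², 4π and the length scale all cancel in the ratio: P = ∫_{0}^{2.9} t^4·e^(-2·t) dt / ∫_{0}^{∞} t^4·e^(-2·t) dt.
An antiderivative of t^4·e^(-2·t) is -(t^4/2 + t^3 + 3·t^2/2 + 3·t/2 + 3/4)·e^(-2·t); evaluating from 0 to 2.9 gives ≈ 0.51546, while the full integral is 3/4.
This evaluates to P = 0.6873.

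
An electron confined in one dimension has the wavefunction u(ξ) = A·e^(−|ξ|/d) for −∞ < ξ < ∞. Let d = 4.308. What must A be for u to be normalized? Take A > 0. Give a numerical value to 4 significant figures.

Require ∫ |u|² dξ = 1 over the whole domain.
With ∫₀^∞ ξ^0 e^(−αξ) dξ = 0!/α^1, ∫|u|² dξ = A²·(d).
Hence A² = 1/[d].
With d = 4.308: A² = 0.23213 and A = 0.48179.

A ≈ 0.4818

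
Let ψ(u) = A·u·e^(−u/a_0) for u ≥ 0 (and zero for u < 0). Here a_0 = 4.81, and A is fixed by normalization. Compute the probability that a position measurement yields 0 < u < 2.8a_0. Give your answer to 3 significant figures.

P ≈ 0.918

|ψ|² is the probability density, so P = ∫_{0}^{2.8a_0} |ψ|² du.
Since A² = 1/(a_0^3/4), this is the region integral divided by the full normalization integral.
Substituting t = u/a_0, A² and the length scale cancel in the ratio: P = ∫_{0}^{2.8} t^2·e^(-2·t) dt / ∫_{0}^{∞} t^2·e^(-2·t) dt.
With ∫ t^2·e^(-2·t) dt = -(2·t^2 + 2·t + 1)·e^(-2·t)/4 + C, the region integral is 1/4 - 557·e^(-28/5)/100 and the full one is 1/4.
Taking the ratio, P = 0.9176.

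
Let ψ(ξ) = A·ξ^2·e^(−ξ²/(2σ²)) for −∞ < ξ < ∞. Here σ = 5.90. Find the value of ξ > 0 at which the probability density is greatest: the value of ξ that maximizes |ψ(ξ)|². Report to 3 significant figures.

Set d/dξ [|ψ(ξ)|²] = 0 and solve for ξ > 0.
Solving yields ξ = √(2)·σ.
With σ = 5.90, the value of ξ > 0 at which the probability density is greatest is 8.344.

ξ ≈ 8.34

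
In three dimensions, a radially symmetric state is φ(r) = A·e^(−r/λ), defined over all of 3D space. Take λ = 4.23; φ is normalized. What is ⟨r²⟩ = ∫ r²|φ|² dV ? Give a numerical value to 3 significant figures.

⟨r^2⟩ ≈ 53.7

By definition ⟨r²⟩ = ∫ r^2 |φ(r)|² 4πr² dr.
Using ∫₀^∞ rⁿ e^(−αr) dr = n!/αⁿ⁺¹, evaluating both integrals, ⟨r²⟩ = 3·λ^2.
Putting λ = 4.23 gives 53.68.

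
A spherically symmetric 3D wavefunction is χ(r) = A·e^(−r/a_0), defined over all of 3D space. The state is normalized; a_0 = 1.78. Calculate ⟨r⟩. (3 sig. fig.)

⟨r⟩ ≈ 2.67

⟨r⟩ = ∫ r |χ|² 4πr² dr over the full domain.
Since the A² factors cancel between numerator and denominator, ⟨r⟩ = 3·a_0/2.
With a_0 = 1.78, ⟨r⟩ = 2.670.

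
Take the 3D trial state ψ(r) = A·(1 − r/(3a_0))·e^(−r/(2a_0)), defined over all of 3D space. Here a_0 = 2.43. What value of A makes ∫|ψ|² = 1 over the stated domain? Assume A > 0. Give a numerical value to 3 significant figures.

Require ∫ |ψ|² 4πr² dr = 1 over the whole domain.
In 3D with spherical symmetry the volume element is 4πr² dr.
The integral (without the A² prefactor) comes out to 8·π·a_0^3/3.
Hence A² = 1/[8·π·a_0^3/3].
With a_0 = 2.43: A² = 0.008319 and A = 0.09121.

A ≈ 0.0912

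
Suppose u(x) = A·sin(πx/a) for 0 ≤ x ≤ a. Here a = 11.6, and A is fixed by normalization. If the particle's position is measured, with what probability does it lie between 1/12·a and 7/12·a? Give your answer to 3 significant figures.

P ≈ 0.659

|u|² is the probability density, so P = ∫_{1/12·a}^{7/12·a} |u|² dx.
The normalization integral ∫|u|²dx over the whole domain equals a/2·A², and A² cancels in the ratio.
Let t = x/a; then A² and the length scale cancel, so P = ∫_{1/12}^{7/12} sin(π·t)^2 dt ÷ ∫_{0}^{1} sin(π·t)^2 dt.
Using ∫ sin(π·t)^2 dt = t/2 - sin(2·π·t)/(4·π), the numerator is 1/(4·π) + 1/4 and the denominator is 1/2.
This works out to P = (1 + π)/(2·π).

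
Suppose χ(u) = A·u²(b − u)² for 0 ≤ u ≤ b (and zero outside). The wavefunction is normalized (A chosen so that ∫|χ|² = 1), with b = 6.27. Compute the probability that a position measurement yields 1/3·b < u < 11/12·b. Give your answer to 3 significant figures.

The probability is P = ∫ |χ|² du over [1/3·b, 11/12·b].
The normalization integral ∫|χ|²du over the whole domain equals b^9/630·A², and A² cancels in the ratio.
Let t = u/b; then A² and the length scale cancel, so P = ∫_{1/3}^{11/12} t^4·(1 - t)^4 dt ÷ ∫_{0}^{1} t^4·(1 - t)^4 dt.
Using ∫ t^4·(1 - t)^4 dt = t^5·(70·t^4 - 315·t^3 + 540·t^2 - 420·t + 126)/630, the numerator is ≈ 0.0013568 and the denominator is 1/630.
Taking the ratio, P = 0.8548.

P ≈ 0.855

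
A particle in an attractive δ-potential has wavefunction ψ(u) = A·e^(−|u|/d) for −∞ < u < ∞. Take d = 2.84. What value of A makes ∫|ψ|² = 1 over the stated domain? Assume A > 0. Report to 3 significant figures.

We need A² ∫|f|² du = 1, taking the integral from −∞ to ∞.
With ∫₀^∞ u^0 e^(−αu) du = 0!/α^1, ∫|ψ|² du = A²·(d).
So A² = (d)^(−1).
With d = 2.84: A² = 0.3521 and A = 0.5934.

A ≈ 0.593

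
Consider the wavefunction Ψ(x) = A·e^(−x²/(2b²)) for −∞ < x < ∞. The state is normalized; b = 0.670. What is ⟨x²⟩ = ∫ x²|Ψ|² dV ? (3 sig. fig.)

⟨x²⟩ = ∫ x^2 |Ψ|² dx over the full domain.
With ∫_{−∞}^{∞} x^(2m) e^(−αx²) dx = (2m−1)!!·√π / (2^m α^(m+1/2)), evaluating both integrals, ⟨x²⟩ = b^2/2.
Putting b = 0.670 gives 0.2245.

⟨x^2⟩ ≈ 0.224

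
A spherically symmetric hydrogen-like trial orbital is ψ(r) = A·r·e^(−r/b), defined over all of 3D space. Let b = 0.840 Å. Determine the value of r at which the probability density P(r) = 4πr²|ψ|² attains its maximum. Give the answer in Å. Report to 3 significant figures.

Set d/dr [P(r) = 4πr²|ψ|²] = 0 and solve for r > 0.
This gives r = 2·b.
With b = 0.840, the most probable radial distance is 1.680 Å.

r ≈ 1.68 Å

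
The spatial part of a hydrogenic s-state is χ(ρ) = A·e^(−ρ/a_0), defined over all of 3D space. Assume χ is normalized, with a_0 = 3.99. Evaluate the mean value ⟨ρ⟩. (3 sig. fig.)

⟨ρ⟩ ≈ 5.99

By definition ⟨ρ⟩ = ∫ ρ |χ(ρ)|² 4πρ² dρ.
Recall ∫₀^∞ ρ^m e^(−ρ/β) dρ = m!·β^(m+1), evaluating both integrals, ⟨ρ⟩ = 3·a_0/2.
Putting a_0 = 3.99 gives 5.985.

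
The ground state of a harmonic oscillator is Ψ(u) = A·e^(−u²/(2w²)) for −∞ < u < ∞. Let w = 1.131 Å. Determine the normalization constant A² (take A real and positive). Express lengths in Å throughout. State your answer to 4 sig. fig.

A^2 ≈ 0.4988 Å^(-1)

Normalization requires ∫|Ψ|² du = 1, integrated from −∞ to ∞.
Carrying out the integral gives A² · √(π)·w.
So A² = (√(π)·w)^(−1).
With w = 1.131: A² = 0.49884 and A = 0.70629.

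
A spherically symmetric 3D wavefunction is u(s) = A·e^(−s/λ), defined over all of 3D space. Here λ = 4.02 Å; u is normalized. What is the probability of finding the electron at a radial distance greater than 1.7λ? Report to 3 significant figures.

Integrate the radial probability density 4πs²|u|² over s > 1.7λ.
A² is fixed by ∫₀^∞ 4πs²|u|² ds = 1, i.e. A² = (π·λ^3)^(−1).
Substituting t = s/λ, A², 4π and the length scale all cancel in the ratio: P = ∫_{1.7}^{∞} t^2·e^(-2·t) dt / ∫_{0}^{∞} t^2·e^(-2·t) dt.
An antiderivative of t^2·e^(-2·t) is -(2·t^2 + 2·t + 1)·e^(-2·t)/4; evaluating from 1.7 to ∞ gives 509·e^(-17/5)/200, while the full integral is 1/4.
This evaluates to P = 0.3397.

P ≈ 0.340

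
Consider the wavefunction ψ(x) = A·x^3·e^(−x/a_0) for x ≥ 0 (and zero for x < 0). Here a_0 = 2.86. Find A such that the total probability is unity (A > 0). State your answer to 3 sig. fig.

A ≈ 0.0107

We need A² ∫|f|² dx = 1, taking the integral from 0 to ∞.
Recall ∫₀^∞ x^m e^(−x/β) dx = m!·β^(m+1), the integral (without the A² prefactor) comes out to 45·a_0^7/8.
So A² = (45·a_0^7/8)^(−1).
Substituting a_0 = 2.86 gives A² = 0.0001136, so A = 0.01066.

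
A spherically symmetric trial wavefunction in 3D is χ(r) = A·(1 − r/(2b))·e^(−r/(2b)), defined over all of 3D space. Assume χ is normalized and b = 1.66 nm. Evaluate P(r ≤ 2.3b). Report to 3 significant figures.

P ≈ 0.0533

P = ∫ |χ|² 4πr² dr over r ≤ 2.3b.
A² is fixed by ∫₀^∞ 4πr²|χ|² dr = 1, i.e. A² = (8·π·b^3)^(−1).
Let u = r/b; then A², 4π and the length scale all cancel, so P = ∫_{0}^{2.3} u^2·(1 - u/2)^2·e^(-u) du ÷ ∫_{0}^{∞} u^2·(1 - u/2)^2·e^(-u) du.
Using ∫ u^2·(1 - u/2)^2·e^(-u) du = -(u^4/4 + u^2 + 2·u + 2)·e^(-u), the numerator is ≈ 0.10651 and the denominator is 2.
Taking the ratio yields P = 0.05325.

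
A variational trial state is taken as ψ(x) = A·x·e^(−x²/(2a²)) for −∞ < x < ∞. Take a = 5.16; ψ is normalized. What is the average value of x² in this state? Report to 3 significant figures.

By definition ⟨x²⟩ = ∫ x^2 |ψ(x)|² dx.
Since the A² factors cancel between numerator and denominator, ⟨x²⟩ = 3·a^2/2.
Putting a = 5.16 gives 39.94.

⟨x^2⟩ ≈ 39.9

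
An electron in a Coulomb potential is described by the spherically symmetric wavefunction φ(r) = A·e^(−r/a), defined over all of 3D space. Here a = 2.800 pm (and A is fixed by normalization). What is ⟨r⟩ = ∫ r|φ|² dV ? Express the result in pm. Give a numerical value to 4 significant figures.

⟨r⟩ ≈ 4.200 pm

The expectation value is the |φ|²-weighted average of r: ∫ r|φ|² 4πr² dr.
Using ∫₀^∞ rⁿ e^(−αr) dr = n!/αⁿ⁺¹, evaluating both integrals, ⟨r⟩ = 3·a/2.
Putting a = 2.800 gives 4.2000.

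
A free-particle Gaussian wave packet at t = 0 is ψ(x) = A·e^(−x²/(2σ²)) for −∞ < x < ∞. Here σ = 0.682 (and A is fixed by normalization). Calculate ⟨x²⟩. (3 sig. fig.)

⟨x^2⟩ ≈ 0.233

By definition ⟨x²⟩ = ∫ x^2 |ψ(x)|² dx.
Differentiating ∫e^(−αx²) dx = √(π/α) under α to get the higher moments, the ratio of the moment integral to the normalization integral gives ⟨x²⟩ = σ^2/2.
Putting σ = 0.682 gives 0.2326.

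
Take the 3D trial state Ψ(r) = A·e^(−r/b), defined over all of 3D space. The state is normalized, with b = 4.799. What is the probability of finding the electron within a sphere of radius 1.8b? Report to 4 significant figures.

With dV = 4πr²dr, the probability is ∫|Ψ|² dV over r ≤ 1.8b.
A² is fixed by ∫₀^∞ 4πr²|Ψ|² dr = 1, i.e. A² = (π·b^3)^(−1).
Substituting u = r/b, A², 4π and the length scale all cancel in the ratio: P = ∫_{0}^{1.8} u^2·e^(-2·u) du / ∫_{0}^{∞} u^2·e^(-2·u) du.
Using ∫ u^2·e^(-2·u) du = -(2·u^2 + 2·u + 1)·e^(-2·u)/4, the numerator is 1/4 - 277·e^(-18/5)/100 and the denominator is 1/4.
The region integral divided by the full integral gives P = 0.69725.

P ≈ 0.6973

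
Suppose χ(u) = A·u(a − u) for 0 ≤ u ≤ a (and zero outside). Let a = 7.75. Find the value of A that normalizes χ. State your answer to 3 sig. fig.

Normalization requires ∫|χ|² du = 1, integrated from 0 to a.
With χ = A·u(a − u), the integral evaluates to A²·[a^5/30].
Setting this equal to 1 gives A² = 1/(a^5/30).
Substituting a = 7.75 gives A² = 0.001073, so A = 0.03276.

A ≈ 0.0328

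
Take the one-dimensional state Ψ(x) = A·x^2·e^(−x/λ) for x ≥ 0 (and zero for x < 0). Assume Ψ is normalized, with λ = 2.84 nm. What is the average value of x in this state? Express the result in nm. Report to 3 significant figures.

⟨x⟩ = ∫ x |Ψ|² dx over the full domain.
Evaluating both integrals, ⟨x⟩ = 5·λ/2.
With λ = 2.84, ⟨x⟩ = 7.100.

⟨x⟩ ≈ 7.10 nm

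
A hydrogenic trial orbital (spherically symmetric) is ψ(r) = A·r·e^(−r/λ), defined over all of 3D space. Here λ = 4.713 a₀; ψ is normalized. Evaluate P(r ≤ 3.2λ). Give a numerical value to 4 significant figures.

Integrate the radial probability density 4πr²|ψ|² over r ≤ 3.2λ.
Normalization gives A² = 1/(3·π·λ^5).
Substituting u = r/λ, A², 4π and the length scale all cancel in the ratio: P = ∫_{0}^{3.2} u^4·e^(-2·u) du / ∫_{0}^{∞} u^4·e^(-2·u) du.
An antiderivative of u^4·e^(-2·u) is -(u^4/2 + u^3 + 3·u^2/2 + 3·u/2 + 3/4)·e^(-2·u); evaluating from 0 to 3.2 gives ≈ 0.573697, while the full integral is 3/4.
The region integral divided by the full integral gives P = 0.76493.

P ≈ 0.7649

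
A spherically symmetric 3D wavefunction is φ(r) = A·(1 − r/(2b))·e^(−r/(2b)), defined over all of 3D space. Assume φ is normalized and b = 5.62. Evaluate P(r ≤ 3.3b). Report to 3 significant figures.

P = ∫ |φ|² 4πr² dr over r ≤ 3.3b.
A² is fixed by ∫₀^∞ 4πr²|φ|² dr = 1, i.e. A² = (8·π·b^3)^(−1).
In terms of u = r/b (A², 4π and the length scale all cancel between numerator and denominator), P = [∫_{0}^{3.3} u^2·(1 - u/2)^2·e^(-u) du] / [∫_{0}^{∞} u^2·(1 - u/2)^2·e^(-u) du].
Using ∫ u^2·(1 - u/2)^2·e^(-u) du = -(u^4/4 + u^2 + 2·u + 2)·e^(-u), the numerator is ≈ 0.18763 and the denominator is 2.
Taking the ratio yields P = 0.09382.

P ≈ 0.0938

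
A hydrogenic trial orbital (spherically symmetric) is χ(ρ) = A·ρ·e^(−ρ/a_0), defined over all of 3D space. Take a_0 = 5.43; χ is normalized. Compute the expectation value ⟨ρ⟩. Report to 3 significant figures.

By definition ⟨ρ⟩ = ∫ ρ |χ(ρ)|² 4πρ² dρ.
With ∫₀^∞ ρ^5 e^(−αρ) dρ = 5!/α^6, since the A² factors cancel between numerator and denominator, ⟨ρ⟩ = 5·a_0/2.
With a_0 = 5.43, ⟨ρ⟩ = 13.58.

⟨ρ⟩ ≈ 13.6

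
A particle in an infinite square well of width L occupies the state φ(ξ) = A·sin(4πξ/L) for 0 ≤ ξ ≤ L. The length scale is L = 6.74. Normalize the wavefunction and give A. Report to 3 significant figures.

We need A² ∫|f|² dξ = 1, taking the integral from 0 to L.
The integral (without the A² prefactor) comes out to L/2.
So A² = (L/2)^(−1).
With L = 6.74: A² = 0.2967 and A = 0.5447.

A ≈ 0.545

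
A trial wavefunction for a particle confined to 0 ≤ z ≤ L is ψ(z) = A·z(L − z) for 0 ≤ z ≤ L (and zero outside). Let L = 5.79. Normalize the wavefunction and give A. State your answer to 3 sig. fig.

A ≈ 0.0679

The normalization condition is ∫|ψ|² dz = 1 from 0 to L.
Expanding the polynomial and integrating term by term, with ψ = A·z(L − z), the integral evaluates to A²·[L^5/30].
Substituting L = 5.79 gives A² = 0.004610, so A = 0.06790.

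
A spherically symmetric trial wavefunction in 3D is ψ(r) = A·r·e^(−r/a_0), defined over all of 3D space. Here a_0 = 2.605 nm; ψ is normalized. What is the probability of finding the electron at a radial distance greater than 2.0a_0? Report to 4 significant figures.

With dV = 4πr²dr, the probability is ∫|ψ|² dV over r > 2.0a_0.
A² is fixed by ∫₀^∞ 4πr²|ψ|² dr = 1, i.e. A² = (3·π·a_0^5)^(−1).
Substituting u = r/a_0, A², 4π and the length scale all cancel in the ratio: P = ∫_{2.0}^{∞} u^4·e^(-2·u) du / ∫_{0}^{∞} u^4·e^(-2·u) du.
Using ∫ u^4·e^(-2·u) du = -(u^4/2 + u^3 + 3·u^2/2 + 3·u/2 + 3/4)·e^(-2·u), the numerator is 103·e^(-4)/4 and the denominator is 3/4.
The region integral divided by the full integral gives P = 0.62884.

P ≈ 0.6288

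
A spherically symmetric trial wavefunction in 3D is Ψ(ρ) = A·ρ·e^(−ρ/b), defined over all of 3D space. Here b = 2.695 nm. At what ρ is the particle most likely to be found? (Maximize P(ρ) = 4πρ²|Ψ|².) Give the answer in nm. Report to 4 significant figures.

The maximum of P(ρ) = 4πρ²|Ψ|² occurs where its derivative vanishes.
Solving yields ρ = 2·b.
With b = 2.695, the most probable radial distance is 5.3900 nm.

ρ ≈ 5.390 nm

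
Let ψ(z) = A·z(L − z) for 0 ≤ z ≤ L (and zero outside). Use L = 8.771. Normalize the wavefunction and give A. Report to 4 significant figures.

A ≈ 0.02404

We need A² ∫|f|² dz = 1, taking the integral from 0 to L.
Expanding the polynomial and integrating term by term, the integral (without the A² prefactor) comes out to L^5/30.
Setting this equal to 1 gives A² = 1/(L^5/30).
Plugging in L = 8.771 yields A = 0.024040.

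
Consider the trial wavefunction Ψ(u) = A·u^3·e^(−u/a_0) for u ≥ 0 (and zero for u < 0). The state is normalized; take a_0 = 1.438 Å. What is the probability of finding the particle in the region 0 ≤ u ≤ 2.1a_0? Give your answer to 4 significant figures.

P = ∫_{0}^{2.1a_0} |Ψ(u)|² du.
Since A² = 1/(45·a_0^7/8), this is the region integral divided by the full normalization integral.
Let t = u/a_0; then A² and the length scale cancel, so P = ∫_{0}^{2.1} t^6·e^(-2·t) dt ÷ ∫_{0}^{∞} t^6·e^(-2·t) dt.
Using ∫ t^6·e^(-2·t) dt = -(4·t^6 + 12·t^5 + 30·t^4 + 60·t^3 + 90·t^2 + 90·t + 45)·e^(-2·t)/8, the numerator is ≈ 0.745515 and the denominator is 45/8.
Taking the ratio, P = 0.13254.

P ≈ 0.1325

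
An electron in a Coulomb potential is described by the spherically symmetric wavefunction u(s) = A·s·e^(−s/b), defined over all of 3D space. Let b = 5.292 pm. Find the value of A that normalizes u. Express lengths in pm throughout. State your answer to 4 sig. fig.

A ≈ 0.005056 pm^(-5/2)

We need A² ∫|f|² 4πs² ds = 1, taking the integral from 0 to ∞.
In 3D with spherical symmetry the volume element is 4πs² ds.
Using ∫₀^∞ sⁿ e^(−αs) ds = n!/αⁿ⁺¹, ∫|u|² 4πs² ds = A²·(3·π·b^5).
Substituting b = 5.292 gives A² = 0.000025564, so A = 0.0050561.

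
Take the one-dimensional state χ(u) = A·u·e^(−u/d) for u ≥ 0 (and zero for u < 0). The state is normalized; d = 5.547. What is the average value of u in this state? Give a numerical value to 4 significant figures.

⟨u⟩ ≈ 8.321

By definition ⟨u⟩ = ∫ u |χ(u)|² du.
Recall ∫₀^∞ u^m e^(−u/β) du = m!·β^(m+1), evaluating both integrals, ⟨u⟩ = 3·d/2.
Putting d = 5.547 gives 8.3205.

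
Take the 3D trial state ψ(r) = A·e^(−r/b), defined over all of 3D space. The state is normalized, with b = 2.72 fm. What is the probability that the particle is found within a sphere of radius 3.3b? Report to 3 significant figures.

P ≈ 0.960

P = ∫ |ψ|² 4πr² dr over r ≤ 3.3b.
The full normalization integral is A²·[π·b^3] = 1, fixing A².
Substituting u = r/b, A², 4π and the length scale all cancel in the ratio: P = ∫_{0}^{3.3} u^2·e^(-2·u) du / ∫_{0}^{∞} u^2·e^(-2·u) du.
With ∫ u^2·e^(-2·u) du = -(2·u^2 + 2·u + 1)·e^(-2·u)/4 + C, the region integral is 1/4 - 1469·e^(-33/5)/200 and the full one is 1/4.
Taking the ratio yields P = 0.9600.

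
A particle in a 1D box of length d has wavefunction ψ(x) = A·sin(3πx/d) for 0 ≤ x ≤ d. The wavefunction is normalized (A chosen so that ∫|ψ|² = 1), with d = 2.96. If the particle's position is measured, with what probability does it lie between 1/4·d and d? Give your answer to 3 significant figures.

The probability is P = ∫ |ψ|² dx over [1/4·d, d].
The normalization integral ∫|ψ|²dx over the whole domain equals d/2·A², and A² cancels in the ratio.
In terms of u = x/d (A² and the length scale cancel between numerator and denominator), P = [∫_{1/4}^{1} sin(3·π·u)^2 du] / [∫_{0}^{1} sin(3·π·u)^2 du].
With ∫ sin(3·π·u)^2 du = u/2 - sin(6·π·u)/(12·π) + C, the region integral is 3/8 - 1/(12·π) and the full one is 1/2.
Evaluating gives P = (-2 + 9·π)/(12·π).

P ≈ 0.697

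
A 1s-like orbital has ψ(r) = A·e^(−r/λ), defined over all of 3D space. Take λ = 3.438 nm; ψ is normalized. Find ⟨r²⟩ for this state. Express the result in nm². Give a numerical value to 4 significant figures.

The expectation value is the |ψ|²-weighted average of r^2: ∫ r^2|ψ|² 4πr² dr.
With ∫₀^∞ r^4 e^(−αr) dr = 4!/α^5, evaluating both integrals, ⟨r²⟩ = 3·λ^2.
With λ = 3.438, ⟨r^2⟩ = 35.460.

⟨r^2⟩ ≈ 35.46 nm^2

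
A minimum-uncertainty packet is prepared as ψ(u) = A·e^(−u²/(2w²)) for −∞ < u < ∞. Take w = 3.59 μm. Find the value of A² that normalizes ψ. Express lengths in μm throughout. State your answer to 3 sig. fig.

Normalization requires ∫|ψ|² du = 1, integrated from −∞ to ∞.
∫|ψ|² du = A²·(√(π)·w).
Hence A² = 1/[√(π)·w].
Plugging in w = 3.59 yields A = 0.3964.

A^2 ≈ 0.157 μm^(-1)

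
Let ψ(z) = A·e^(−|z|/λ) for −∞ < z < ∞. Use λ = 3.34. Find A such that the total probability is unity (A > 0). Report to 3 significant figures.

The normalization condition is ∫|ψ|² dz = 1 from −∞ to ∞.
∫|ψ|² dz = A²·(λ).
Substituting λ = 3.34 gives A² = 0.2994, so A = 0.5472.

A ≈ 0.547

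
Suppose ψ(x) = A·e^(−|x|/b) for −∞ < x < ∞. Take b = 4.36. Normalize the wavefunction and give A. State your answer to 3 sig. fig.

A ≈ 0.479

Normalization requires ∫|ψ|² dx = 1, integrated from −∞ to ∞.
Using ∫₀^∞ xⁿ e^(−αx) dx = n!/αⁿ⁺¹, carrying out the integral gives A² · b.
So A² = (b)^(−1).
Plugging in b = 4.36 yields A = 0.4789.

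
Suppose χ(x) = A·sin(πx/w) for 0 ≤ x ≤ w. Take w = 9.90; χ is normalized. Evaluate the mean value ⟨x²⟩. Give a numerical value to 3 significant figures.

⟨x^2⟩ ≈ 27.7

⟨x²⟩ = ∫ x^2 |χ|² dx over the full domain.
With ∫₀^w sin²(nπx/w) dx = w/2, since the A² factors cancel between numerator and denominator, ⟨x²⟩ = -w^2/(2·π^2) + w^2/3.
With w = 9.90, ⟨x^2⟩ = 27.70.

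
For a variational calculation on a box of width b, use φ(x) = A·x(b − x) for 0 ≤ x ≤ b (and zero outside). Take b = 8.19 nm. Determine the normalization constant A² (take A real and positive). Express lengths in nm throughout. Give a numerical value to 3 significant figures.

Require ∫ |φ|² dx = 1 over the whole domain.
Expanding the polynomial and integrating term by term, ∫|φ|² dx = A²·(b^5/30).
Hence A² = 1/[b^5/30].
Substituting b = 8.19 gives A² = 0.0008141, so A = 0.02853.

A^2 ≈ 0.000814 nm^(-5)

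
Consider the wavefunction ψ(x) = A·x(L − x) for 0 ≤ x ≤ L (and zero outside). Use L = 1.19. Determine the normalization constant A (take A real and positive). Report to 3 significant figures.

The normalization condition is ∫|ψ|² dx = 1 from 0 to L.
Expanding the polynomial and integrating term by term, carrying out the integral gives A² · L^5/30.
Hence A² = 1/[L^5/30].
Plugging in L = 1.19 yields A = 3.546.

A ≈ 3.55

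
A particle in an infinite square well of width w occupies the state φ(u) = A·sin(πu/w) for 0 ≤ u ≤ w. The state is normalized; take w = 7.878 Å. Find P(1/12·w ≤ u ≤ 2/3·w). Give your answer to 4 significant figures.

P ≈ 0.8007

|φ|² is the probability density, so P = ∫_{1/12·w}^{2/3·w} |φ|² du.
Since A² = 1/(w/2), this is the region integral divided by the full normalization integral.
Substituting t = u/w, A² and the length scale cancel in the ratio: P = ∫_{1/12}^{2/3} sin(π·t)^2 dt / ∫_{0}^{1} sin(π·t)^2 dt.
Using ∫ sin(π·t)^2 dt = t/2 - sin(2·π·t)/(4·π), the numerator is 1/(8·π) + √(3)/(8·π) + 7/24 and the denominator is 1/2.
The result is P = (3 + 3·√(3) + 7·π)/(12·π).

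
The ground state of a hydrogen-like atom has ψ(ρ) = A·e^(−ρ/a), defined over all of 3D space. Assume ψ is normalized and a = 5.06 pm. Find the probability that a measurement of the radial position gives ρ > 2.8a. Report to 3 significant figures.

P = ∫ |ψ|² 4πρ² dρ over ρ > 2.8a.
A² is fixed by ∫₀^∞ 4πρ²|ψ|² dρ = 1, i.e. A² = (π·a^3)^(−1).
Let u = ρ/a; then A², 4π and the length scale all cancel, so P = ∫_{2.8}^{∞} u^2·e^(-2·u) du ÷ ∫_{0}^{∞} u^2·e^(-2·u) du.
With ∫ u^2·e^(-2·u) du = -(2·u^2 + 2·u + 1)·e^(-2·u)/4 + C, the region integral is 557·e^(-28/5)/100 and the full one is 1/4.
Taking the ratio yields P = 0.08239.

P ≈ 0.0824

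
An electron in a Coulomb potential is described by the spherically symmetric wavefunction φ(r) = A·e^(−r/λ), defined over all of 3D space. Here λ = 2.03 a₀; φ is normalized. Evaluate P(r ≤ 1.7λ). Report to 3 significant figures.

P ≈ 0.660

P = ∫ |φ|² 4πr² dr over r ≤ 1.7λ.
The full normalization integral is A²·[π·λ^3] = 1, fixing A².
In terms of u = r/λ (A², 4π and the length scale all cancel between numerator and denominator), P = [∫_{0}^{1.7} u^2·e^(-2·u) du] / [∫_{0}^{∞} u^2·e^(-2·u) du].
An antiderivative of u^2·e^(-2·u) is -(2·u^2 + 2·u + 1)·e^(-2·u)/4; evaluating from 0 to 1.7 gives 1/4 - 509·e^(-17/5)/200, while the full integral is 1/4.
Taking the ratio yields P = 0.6603.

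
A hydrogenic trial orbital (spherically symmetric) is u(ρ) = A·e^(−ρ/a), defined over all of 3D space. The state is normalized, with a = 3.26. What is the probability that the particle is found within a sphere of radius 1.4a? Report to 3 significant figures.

P ≈ 0.531

P = ∫ |u|² 4πρ² dρ over ρ ≤ 1.4a.
The full normalization integral is A²·[π·a^3] = 1, fixing A².
In terms of t = ρ/a (A², 4π and the length scale all cancel between numerator and denominator), P = [∫_{0}^{1.4} t^2·e^(-2·t) dt] / [∫_{0}^{∞} t^2·e^(-2·t) dt].
With ∫ t^2·e^(-2·t) dt = -(2·t^2 + 2·t + 1)·e^(-2·t)/4 + C, the region integral is 1/4 - 193·e^(-14/5)/100 and the full one is 1/4.
This evaluates to P = 0.5305.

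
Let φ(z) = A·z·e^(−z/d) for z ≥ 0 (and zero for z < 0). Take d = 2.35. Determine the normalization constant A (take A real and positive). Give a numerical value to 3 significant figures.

A ≈ 0.555

Normalization requires ∫|φ|² dz = 1, integrated from 0 to ∞.
With ∫₀^∞ z^2 e^(−αz) dz = 2!/α^3, carrying out the integral gives A² · d^3/4.
Setting this equal to 1 gives A² = 1/(d^3/4).
Plugging in d = 2.35 yields A = 0.5552.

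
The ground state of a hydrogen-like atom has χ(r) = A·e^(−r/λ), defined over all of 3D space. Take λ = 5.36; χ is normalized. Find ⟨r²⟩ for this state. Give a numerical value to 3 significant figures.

The expectation value is the |χ|²-weighted average of r^2: ∫ r^2|χ|² 4πr² dr.
Since the A² factors cancel between numerator and denominator, ⟨r²⟩ = 3·λ^2.
With λ = 5.36, ⟨r^2⟩ = 86.19.

⟨r^2⟩ ≈ 86.2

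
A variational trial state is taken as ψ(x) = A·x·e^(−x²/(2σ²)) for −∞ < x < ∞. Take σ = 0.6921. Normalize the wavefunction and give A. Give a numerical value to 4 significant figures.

Normalization requires ∫|ψ|² dx = 1, integrated from −∞ to ∞.
Using the Gaussian integral ∫_{−∞}^{∞} e^(−αx²) dx = √(π/α), carrying out the integral gives A² · √(π)·σ^3/2.
Setting this equal to 1 gives A² = 1/(√(π)·σ^3/2).
Plugging in σ = 0.6921 yields A = 1.8449.

A ≈ 1.845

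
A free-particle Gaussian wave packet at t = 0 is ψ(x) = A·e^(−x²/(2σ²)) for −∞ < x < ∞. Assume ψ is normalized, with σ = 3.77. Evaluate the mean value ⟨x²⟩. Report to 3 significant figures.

By definition ⟨x²⟩ = ∫ x^2 |ψ(x)|² dx.
Since the A² factors cancel between numerator and denominator, ⟨x²⟩ = σ^2/2.
Putting σ = 3.77 gives 7.106.

⟨x^2⟩ ≈ 7.11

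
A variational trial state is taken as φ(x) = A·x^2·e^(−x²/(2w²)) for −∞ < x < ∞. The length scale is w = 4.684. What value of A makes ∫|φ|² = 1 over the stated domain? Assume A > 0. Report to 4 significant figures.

We need A² ∫|f|² dx = 1, taking the integral from −∞ to ∞.
∫|φ|² dx = A²·(3·√(π)·w^5/4).
Substituting w = 4.684 gives A² = 0.00033364, so A = 0.018266.

A ≈ 0.01827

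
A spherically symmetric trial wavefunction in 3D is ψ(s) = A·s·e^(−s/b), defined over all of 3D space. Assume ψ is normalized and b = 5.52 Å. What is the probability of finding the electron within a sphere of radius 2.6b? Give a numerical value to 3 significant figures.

P = ∫ |ψ|² 4πs² ds over s ≤ 2.6b.
Normalization gives A² = 1/(3·π·b^5).
Let u = s/b; then A², 4π and the length scale all cancel, so P = ∫_{0}^{2.6} u^4·e^(-2·u) du ÷ ∫_{0}^{∞} u^4·e^(-2·u) du.
An antiderivative of u^4·e^(-2·u) is -(u^4/2 + u^3 + 3·u^2/2 + 3·u/2 + 3/4)·e^(-2·u); evaluating from 0 to 2.6 gives ≈ 0.44540, while the full integral is 3/4.
Taking the ratio yields P = 0.5939.

P ≈ 0.594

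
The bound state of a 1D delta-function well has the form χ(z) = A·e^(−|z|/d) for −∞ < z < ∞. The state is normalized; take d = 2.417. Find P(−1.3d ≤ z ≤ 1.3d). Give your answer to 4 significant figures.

P ≈ 0.9257

P = ∫_{−1.3d}^{1.3d} |χ(z)|² dz.
With A² fixed by ∫|χ|² = 1, i.e. A² = (d)^(−1), substitute and integrate.
By symmetry take twice the z ≥ 0 contribution in numerator and denominator; the 2's cancel. Substituting u = z/d, A² and the length scale cancel in the ratio: P = ∫_{0}^{1.3} e^(-2·u) du / ∫_{0}^{∞} e^(-2·u) du.
An antiderivative of e^(-2·u) is -e^(-2·u)/2; evaluating from 0 to 1.3 gives 1/2 - e^(-13/5)/2, while the full integral is 1/2.
This works out to P = 0.92573.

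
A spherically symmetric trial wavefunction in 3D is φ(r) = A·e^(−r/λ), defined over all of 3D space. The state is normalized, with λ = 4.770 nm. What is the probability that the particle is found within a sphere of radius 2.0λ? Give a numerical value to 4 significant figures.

With dV = 4πr²dr, the probability is ∫|φ|² dV over r ≤ 2.0λ.
The full normalization integral is A²·[π·λ^3] = 1, fixing A².
Substituting u = r/λ, A², 4π and the length scale all cancel in the ratio: P = ∫_{0}^{2.0} u^2·e^(-2·u) du / ∫_{0}^{∞} u^2·e^(-2·u) du.
An antiderivative of u^2·e^(-2·u) is -(2·u^2 + 2·u + 1)·e^(-2·u)/4; evaluating from 0 to 2.0 gives 1/4 - 13·e^(-4)/4, while the full integral is 1/4.
This evaluates to P = 0.76190.

P ≈ 0.7619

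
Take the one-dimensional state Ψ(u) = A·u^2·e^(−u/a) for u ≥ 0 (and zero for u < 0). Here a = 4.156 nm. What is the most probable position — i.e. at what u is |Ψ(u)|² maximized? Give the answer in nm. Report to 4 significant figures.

The maximum of |Ψ(u)|² occurs where its derivative vanishes.
This gives u = 2·a.
With a = 4.156, the most probable position is 8.3120 nm.

u ≈ 8.312 nm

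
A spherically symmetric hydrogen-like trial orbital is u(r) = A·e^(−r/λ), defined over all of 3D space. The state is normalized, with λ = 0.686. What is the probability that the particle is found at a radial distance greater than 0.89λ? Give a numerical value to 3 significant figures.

P ≈ 0.736

P = ∫ |u|² 4πr² dr over r > 0.89λ.
Normalization gives A² = 1/(π·λ^3).
In terms of t = r/λ (A², 4π and the length scale all cancel between numerator and denominator), P = [∫_{0.89}^{∞} t^2·e^(-2·t) dt] / [∫_{0}^{∞} t^2·e^(-2·t) dt].
An antiderivative of t^2·e^(-2·t) is -(2·t^2 + 2·t + 1)·e^(-2·t)/4; evaluating from 0.89 to ∞ gives ≈ 0.18399, while the full integral is 1/4.
This evaluates to P = 0.7360.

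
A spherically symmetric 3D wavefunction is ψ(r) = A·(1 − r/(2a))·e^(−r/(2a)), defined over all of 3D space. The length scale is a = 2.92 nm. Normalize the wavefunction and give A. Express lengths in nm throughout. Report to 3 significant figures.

A ≈ 0.0400 nm^(-3/2)

Require ∫ |ψ|² 4πr² dr = 1 over the whole domain.
In 3D with spherical symmetry the volume element is 4πr² dr.
With ∫₀^∞ r^4 e^(−αr) dr = 4!/α^5, ∫|ψ|² 4πr² dr = A²·(8·π·a^3).
Substituting a = 2.92 gives A² = 0.001598, so A = 0.03998.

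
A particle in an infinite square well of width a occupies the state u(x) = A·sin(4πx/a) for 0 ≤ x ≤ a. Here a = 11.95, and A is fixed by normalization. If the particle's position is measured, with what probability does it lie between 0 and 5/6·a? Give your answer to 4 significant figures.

The probability is P = ∫ |u|² dx over [0, 5/6·a].
Since A² = 1/(a/2), this is the region integral divided by the full normalization integral.
In terms of t = x/a (A² and the length scale cancel between numerator and denominator), P = [∫_{0}^{5/6} sin(4·π·t)^2 dt] / [∫_{0}^{1} sin(4·π·t)^2 dt].
Using ∫ sin(4·π·t)^2 dt = t/2 - sin(4·π·t)·cos(4·π·t)/(8·π), the numerator is -√(3)/(32·π) + 5/12 and the denominator is 1/2.
Taking the ratio, P = -√(3)/(16·π) + 5/6.

P ≈ 0.7989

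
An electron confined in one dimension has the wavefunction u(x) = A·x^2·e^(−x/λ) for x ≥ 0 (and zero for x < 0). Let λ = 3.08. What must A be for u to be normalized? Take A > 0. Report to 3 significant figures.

We need A² ∫|f|² dx = 1, taking the integral from 0 to ∞.
With ∫₀^∞ x^4 e^(−αx) dx = 4!/α^5, carrying out the integral gives A² · 3·λ^5/4.
Setting this equal to 1 gives A² = 1/(3·λ^5/4).
Substituting λ = 3.08 gives A² = 0.004810, so A = 0.06936.

A ≈ 0.0694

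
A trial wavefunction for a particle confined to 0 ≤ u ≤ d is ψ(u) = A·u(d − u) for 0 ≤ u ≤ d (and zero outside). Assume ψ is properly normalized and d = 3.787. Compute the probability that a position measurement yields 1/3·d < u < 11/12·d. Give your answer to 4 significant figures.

P = ∫_{1/3·d}^{11/12·d} |ψ(u)|² du.
With A² fixed by ∫|ψ|² = 1, i.e. A² = (d^5/30)^(−1), substitute and integrate.
In terms of t = u/d (A² and the length scale cancel between numerator and denominator), P = [∫_{1/3}^{11/12} t^2·(1 - t)^2 dt] / [∫_{0}^{1} t^2·(1 - t)^2 dt].
An antiderivative of t^2·(1 - t)^2 is t^3·(6·t^2 - 15·t + 10)/30; evaluating from 1/3 to 11/12 gives ≈ 0.0261679, while the full integral is 1/30.
This works out to P = 0.78504.

P ≈ 0.7850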